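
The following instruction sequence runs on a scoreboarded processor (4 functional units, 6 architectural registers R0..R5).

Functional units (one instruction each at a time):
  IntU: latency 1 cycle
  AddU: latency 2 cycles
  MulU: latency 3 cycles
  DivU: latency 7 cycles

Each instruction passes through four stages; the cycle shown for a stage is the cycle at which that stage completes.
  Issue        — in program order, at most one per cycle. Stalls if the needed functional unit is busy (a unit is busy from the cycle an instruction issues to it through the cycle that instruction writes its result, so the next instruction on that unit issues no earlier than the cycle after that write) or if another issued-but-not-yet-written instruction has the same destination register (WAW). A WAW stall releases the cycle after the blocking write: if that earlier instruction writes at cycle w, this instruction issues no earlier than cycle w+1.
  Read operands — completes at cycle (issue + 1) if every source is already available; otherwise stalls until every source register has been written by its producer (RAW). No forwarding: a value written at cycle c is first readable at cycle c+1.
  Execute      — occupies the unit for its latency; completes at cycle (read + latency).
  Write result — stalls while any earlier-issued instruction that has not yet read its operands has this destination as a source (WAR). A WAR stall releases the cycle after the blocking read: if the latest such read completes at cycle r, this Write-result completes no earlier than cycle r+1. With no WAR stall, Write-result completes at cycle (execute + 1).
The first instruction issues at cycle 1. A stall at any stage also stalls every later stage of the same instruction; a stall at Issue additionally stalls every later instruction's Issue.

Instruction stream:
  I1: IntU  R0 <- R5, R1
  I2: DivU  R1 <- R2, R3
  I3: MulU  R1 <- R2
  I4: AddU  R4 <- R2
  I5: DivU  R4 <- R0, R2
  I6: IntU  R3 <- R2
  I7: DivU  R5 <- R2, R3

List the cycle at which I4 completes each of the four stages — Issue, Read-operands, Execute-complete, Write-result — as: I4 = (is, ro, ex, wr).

I1 -> (1, 2, 3, 4)
I2 -> (2, 3, 10, 11)
I3 -> (12, 13, 16, 17)  // WAW R1: wait I2 write@11
I4 -> (13, 14, 16, 17)
I5 -> (18, 19, 26, 27)  // WAW R4: wait I4 write@17
I6 -> (19, 20, 21, 22)
I7 -> (28, 29, 36, 37)  // struct: DivU busy until I5 writes@27

I4 = (13, 14, 16, 17)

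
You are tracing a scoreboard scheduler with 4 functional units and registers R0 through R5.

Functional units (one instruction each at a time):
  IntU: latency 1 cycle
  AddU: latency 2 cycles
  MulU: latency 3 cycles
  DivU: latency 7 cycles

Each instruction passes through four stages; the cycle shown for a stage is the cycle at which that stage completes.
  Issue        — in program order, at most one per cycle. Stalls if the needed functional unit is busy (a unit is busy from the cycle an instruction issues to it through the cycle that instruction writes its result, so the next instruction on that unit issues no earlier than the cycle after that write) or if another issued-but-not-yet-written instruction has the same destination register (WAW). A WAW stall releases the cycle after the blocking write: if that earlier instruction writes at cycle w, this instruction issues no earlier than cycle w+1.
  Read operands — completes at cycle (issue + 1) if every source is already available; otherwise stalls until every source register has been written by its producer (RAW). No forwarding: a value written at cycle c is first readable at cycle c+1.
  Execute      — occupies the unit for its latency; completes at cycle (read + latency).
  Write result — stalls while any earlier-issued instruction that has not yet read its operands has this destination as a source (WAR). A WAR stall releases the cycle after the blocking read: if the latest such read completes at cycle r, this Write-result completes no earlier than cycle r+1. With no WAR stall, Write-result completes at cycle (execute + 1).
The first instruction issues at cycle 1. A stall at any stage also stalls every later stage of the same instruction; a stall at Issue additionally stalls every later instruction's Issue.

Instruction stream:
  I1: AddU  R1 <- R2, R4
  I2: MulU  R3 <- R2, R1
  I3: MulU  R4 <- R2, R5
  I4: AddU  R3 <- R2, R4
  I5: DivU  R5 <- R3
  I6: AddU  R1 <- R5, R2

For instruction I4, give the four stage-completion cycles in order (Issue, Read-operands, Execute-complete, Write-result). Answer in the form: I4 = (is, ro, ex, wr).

I4 = (12, 17, 19, 20)

[1] I1→AddU
[2] I1 RO; I2→MulU
[4] I1 EX
[5] I1 WR R1
[6] I2 RO
[9] I2 EX
[10] I2 WR R3
[11] I3→MulU
[12] I3 RO; I4→AddU
[13] I5→DivU
[15] I3 EX
[16] I3 WR R4
[17] I4 RO
[19] I4 EX
[20] I4 WR R3
[21] I5 RO; I6→AddU
[28] I5 EX
[29] I5 WR R5
[30] I6 RO
[32] I6 EX
[33] I6 WR R1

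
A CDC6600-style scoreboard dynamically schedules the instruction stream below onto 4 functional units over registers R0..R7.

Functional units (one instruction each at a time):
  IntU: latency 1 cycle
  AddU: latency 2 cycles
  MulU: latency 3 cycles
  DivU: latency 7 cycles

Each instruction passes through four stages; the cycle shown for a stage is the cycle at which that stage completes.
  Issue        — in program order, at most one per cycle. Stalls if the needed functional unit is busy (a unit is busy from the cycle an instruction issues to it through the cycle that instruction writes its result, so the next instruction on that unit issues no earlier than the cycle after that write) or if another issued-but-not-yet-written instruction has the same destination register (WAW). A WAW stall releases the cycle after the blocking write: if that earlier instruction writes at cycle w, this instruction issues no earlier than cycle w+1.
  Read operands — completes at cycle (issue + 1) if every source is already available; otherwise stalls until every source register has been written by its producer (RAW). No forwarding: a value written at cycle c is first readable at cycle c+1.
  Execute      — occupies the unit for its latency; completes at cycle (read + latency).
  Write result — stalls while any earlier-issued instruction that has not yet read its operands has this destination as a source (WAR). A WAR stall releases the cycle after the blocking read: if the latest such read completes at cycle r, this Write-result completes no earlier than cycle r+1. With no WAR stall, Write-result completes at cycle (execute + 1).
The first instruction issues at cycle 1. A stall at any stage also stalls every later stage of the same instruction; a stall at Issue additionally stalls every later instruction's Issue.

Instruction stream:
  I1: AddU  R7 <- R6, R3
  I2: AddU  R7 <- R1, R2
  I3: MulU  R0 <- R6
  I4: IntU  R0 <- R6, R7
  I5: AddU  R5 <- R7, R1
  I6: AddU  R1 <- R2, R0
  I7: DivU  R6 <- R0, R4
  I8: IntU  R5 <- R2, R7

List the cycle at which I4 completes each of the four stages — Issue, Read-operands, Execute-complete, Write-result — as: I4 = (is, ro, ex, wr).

I4 = (13, 14, 15, 16)

cycle 1: I1→AddU
cycle 2: I1 RO
cycle 4: I1 EX
cycle 5: I1 WR R7
cycle 6: I2→AddU
cycle 7: I2 RO · I3→MulU
cycle 8: I3 RO
cycle 9: I2 EX
cycle 10: I2 WR R7
cycle 11: I3 EX
cycle 12: I3 WR R0
cycle 13: I4→IntU
cycle 14: I4 RO · I5→AddU
cycle 15: I4 EX · I5 RO
cycle 16: I4 WR R0
cycle 17: I5 EX
cycle 18: I5 WR R5
cycle 19: I6→AddU
cycle 20: I6 RO · I7→DivU
cycle 21: I7 RO · I8→IntU
cycle 22: I6 EX · I8 RO
cycle 23: I6 WR R1 · I8 EX
cycle 24: I8 WR R5
cycle 28: I7 EX
cycle 29: I7 WR R6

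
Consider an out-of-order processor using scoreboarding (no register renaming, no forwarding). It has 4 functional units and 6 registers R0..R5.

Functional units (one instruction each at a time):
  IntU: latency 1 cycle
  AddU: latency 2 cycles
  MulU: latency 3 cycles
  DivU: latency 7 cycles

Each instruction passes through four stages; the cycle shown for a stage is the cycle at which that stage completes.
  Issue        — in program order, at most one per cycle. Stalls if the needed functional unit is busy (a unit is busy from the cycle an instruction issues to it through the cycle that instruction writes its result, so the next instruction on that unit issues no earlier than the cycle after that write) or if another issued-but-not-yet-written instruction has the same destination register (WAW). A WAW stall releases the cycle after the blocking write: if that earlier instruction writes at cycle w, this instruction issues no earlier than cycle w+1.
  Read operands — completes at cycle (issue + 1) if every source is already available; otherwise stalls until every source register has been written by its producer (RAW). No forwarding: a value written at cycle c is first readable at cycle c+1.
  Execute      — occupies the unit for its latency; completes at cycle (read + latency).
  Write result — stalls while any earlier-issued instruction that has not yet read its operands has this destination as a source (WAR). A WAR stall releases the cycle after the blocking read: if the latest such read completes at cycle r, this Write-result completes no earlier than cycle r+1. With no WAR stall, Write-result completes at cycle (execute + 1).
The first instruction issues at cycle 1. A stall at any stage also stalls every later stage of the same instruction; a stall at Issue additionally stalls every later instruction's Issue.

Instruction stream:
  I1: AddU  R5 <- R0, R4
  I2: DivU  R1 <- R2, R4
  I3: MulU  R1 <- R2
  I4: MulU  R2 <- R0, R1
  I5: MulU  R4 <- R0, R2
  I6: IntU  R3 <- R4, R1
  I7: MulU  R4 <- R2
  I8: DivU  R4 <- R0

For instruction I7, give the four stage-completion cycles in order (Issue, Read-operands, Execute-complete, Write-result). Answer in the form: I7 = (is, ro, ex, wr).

I7 = (30, 31, 34, 35)

t=1  issue I1 (AddU)
t=2  I1 read-ops · issue I2 (DivU)
t=3  I2 read-ops
t=4  I1 finished on AddU
t=5  I1→R5
t=10  I2 finished on DivU
t=11  I2→R1
t=12  issue I3 (MulU)
t=13  I3 read-ops
t=16  I3 finished on MulU
t=17  I3→R1
t=18  issue I4 (MulU)
t=19  I4 read-ops
t=22  I4 finished on MulU
t=23  I4→R2
t=24  issue I5 (MulU)
t=25  I5 read-ops · issue I6 (IntU)
t=28  I5 finished on MulU
t=29  I5→R4
t=30  I6 read-ops · issue I7 (MulU)
t=31  I6 finished on IntU · I7 read-ops
t=32  I6→R3
t=34  I7 finished on MulU
t=35  I7→R4
t=36  issue I8 (DivU)
t=37  I8 read-ops
t=44  I8 finished on DivU
t=45  I8→R4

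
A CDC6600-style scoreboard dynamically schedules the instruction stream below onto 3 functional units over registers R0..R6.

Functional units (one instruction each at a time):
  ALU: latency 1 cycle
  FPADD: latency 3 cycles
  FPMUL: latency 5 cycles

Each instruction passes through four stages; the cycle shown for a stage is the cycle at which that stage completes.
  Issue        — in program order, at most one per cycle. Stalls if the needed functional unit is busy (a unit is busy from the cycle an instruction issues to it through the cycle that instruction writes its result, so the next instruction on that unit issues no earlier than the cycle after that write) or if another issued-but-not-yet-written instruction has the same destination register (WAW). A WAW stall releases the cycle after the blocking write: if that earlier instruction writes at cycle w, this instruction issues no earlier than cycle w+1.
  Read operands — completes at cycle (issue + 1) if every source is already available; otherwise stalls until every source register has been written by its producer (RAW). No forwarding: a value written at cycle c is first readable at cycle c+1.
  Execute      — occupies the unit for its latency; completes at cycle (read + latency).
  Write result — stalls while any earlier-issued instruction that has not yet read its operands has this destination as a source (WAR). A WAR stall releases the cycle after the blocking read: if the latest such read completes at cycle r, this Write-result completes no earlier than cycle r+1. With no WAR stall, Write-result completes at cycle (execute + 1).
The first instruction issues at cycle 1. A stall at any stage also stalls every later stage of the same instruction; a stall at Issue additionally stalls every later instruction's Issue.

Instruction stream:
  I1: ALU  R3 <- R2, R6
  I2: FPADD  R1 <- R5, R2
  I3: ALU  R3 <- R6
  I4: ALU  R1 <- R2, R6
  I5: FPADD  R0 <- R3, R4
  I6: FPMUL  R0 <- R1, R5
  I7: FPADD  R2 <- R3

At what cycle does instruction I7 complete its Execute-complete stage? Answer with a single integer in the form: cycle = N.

cycle = 21

1) issue 1, read 2, done 3, write 4
2) issue 2, read 3, done 6, write 7
3) issue 5, read 6, done 7, write 8  <struct: ALU busy until I1 writes@4>
4) issue 9, read 10, done 11, write 12  <struct: ALU busy until I3 writes@8>
5) issue 10, read 11, done 14, write 15
6) issue 16, read 17, done 22, write 23  <WAW R0: wait I5 write@15>
7) issue 17, read 18, done 21, write 22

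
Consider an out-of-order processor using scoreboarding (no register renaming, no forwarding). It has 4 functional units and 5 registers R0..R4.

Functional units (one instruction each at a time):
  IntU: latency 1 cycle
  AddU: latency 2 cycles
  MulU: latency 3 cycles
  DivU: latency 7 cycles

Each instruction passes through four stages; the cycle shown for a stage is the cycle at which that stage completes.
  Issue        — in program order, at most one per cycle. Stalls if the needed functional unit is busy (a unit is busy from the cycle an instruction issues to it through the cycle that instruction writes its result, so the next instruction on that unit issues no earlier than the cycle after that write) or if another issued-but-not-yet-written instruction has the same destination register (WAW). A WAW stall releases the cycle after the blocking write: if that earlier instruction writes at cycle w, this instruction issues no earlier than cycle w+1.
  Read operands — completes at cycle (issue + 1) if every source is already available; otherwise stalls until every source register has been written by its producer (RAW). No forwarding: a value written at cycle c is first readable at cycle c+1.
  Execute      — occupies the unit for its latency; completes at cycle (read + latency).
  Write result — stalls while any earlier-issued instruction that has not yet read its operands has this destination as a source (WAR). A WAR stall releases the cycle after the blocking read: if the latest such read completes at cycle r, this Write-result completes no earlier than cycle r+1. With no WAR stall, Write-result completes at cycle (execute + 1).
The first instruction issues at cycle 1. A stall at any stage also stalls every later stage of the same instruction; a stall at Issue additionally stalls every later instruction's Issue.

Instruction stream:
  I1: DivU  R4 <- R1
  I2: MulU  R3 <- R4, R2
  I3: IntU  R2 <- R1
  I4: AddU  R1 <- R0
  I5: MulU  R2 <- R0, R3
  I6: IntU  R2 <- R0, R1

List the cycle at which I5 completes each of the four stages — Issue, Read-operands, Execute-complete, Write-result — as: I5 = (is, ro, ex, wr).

cycle 1: issue I1 (DivU)
cycle 2: I1 read-ops; issue I2 (MulU)
cycle 3: issue I3 (IntU)
cycle 4: I3 read-ops; issue I4 (AddU)
cycle 5: I3 finished on IntU; I4 read-ops
cycle 7: I4 finished on AddU
cycle 8: I4→R1
cycle 9: I1 finished on DivU
cycle 10: I1→R4
cycle 11: I2 read-ops
cycle 12: I3→R2
cycle 14: I2 finished on MulU
cycle 15: I2→R3
cycle 16: issue I5 (MulU)
cycle 17: I5 read-ops
cycle 20: I5 finished on MulU
cycle 21: I5→R2
cycle 22: issue I6 (IntU)
cycle 23: I6 read-ops
cycle 24: I6 finished on IntU
cycle 25: I6→R2

I5 = (16, 17, 20, 21)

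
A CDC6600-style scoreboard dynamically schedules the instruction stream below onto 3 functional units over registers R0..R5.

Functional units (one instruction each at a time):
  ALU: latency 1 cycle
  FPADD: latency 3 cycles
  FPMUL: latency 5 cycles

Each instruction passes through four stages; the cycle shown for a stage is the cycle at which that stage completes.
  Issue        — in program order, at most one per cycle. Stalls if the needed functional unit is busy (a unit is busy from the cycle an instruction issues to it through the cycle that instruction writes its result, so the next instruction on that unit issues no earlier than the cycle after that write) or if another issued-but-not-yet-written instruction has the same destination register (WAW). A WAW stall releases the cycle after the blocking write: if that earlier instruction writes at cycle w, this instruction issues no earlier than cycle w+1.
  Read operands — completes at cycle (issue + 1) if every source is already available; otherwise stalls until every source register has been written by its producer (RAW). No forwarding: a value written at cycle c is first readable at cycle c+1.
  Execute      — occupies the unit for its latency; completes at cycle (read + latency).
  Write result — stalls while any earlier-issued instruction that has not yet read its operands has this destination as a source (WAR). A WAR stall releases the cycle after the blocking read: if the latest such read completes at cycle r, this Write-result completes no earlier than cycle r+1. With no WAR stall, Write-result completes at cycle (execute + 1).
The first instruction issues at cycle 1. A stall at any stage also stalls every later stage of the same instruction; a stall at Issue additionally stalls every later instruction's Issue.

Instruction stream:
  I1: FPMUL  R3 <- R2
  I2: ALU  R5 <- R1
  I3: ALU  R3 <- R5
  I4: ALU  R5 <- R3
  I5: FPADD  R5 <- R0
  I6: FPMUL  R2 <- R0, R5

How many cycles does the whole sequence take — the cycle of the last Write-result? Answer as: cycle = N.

cycle = 29

  I1 | 1 | 2 | 7 | 8
  I2 | 2 | 3 | 4 | 5
  I3 | 9 | 10 | 11 | 12   WAW R3: wait I1 write@8
  I4 | 13 | 14 | 15 | 16   struct: ALU busy until I3 writes@12
  I5 | 17 | 18 | 21 | 22   WAW R5: wait I4 write@16
  I6 | 18 | 23 | 28 | 29   RAW R5: wait I5 write@22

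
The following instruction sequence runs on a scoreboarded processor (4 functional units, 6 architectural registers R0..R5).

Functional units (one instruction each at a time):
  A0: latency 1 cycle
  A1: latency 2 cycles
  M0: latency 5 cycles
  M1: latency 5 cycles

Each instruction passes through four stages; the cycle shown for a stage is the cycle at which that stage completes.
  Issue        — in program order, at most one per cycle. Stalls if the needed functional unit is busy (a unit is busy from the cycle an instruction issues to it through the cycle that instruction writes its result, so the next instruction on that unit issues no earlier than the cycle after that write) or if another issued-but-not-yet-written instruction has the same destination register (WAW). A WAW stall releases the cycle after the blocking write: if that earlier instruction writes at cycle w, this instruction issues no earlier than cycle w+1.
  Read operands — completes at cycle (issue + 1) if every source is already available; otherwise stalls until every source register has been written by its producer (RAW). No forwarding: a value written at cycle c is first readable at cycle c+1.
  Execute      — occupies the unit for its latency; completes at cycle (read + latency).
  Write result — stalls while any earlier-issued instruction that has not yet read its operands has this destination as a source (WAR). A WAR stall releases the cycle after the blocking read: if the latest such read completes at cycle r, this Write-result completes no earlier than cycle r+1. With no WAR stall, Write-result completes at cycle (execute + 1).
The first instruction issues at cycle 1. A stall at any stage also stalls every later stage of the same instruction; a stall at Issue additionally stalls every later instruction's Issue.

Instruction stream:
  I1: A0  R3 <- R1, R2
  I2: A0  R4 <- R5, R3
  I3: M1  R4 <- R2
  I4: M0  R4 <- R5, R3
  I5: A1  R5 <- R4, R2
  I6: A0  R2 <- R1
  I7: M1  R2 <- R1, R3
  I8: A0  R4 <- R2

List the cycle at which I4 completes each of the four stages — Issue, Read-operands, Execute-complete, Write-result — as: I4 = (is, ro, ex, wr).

I4 = (17, 18, 23, 24)

cycle 1: I1 issues→A0
cycle 2: I1 reads
cycle 3: I1 exec-done
cycle 4: I1 writes R3
cycle 5: I2 issues→A0
cycle 6: I2 reads
cycle 7: I2 exec-done
cycle 8: I2 writes R4
cycle 9: I3 issues→M1
cycle 10: I3 reads
cycle 15: I3 exec-done
cycle 16: I3 writes R4
cycle 17: I4 issues→M0
cycle 18: I4 reads, I5 issues→A1
cycle 19: I6 issues→A0
cycle 20: I6 reads
cycle 21: I6 exec-done
cycle 23: I4 exec-done
cycle 24: I4 writes R4
cycle 25: I5 reads
cycle 26: I6 writes R2
cycle 27: I5 exec-done, I7 issues→M1
cycle 28: I5 writes R5, I7 reads, I8 issues→A0
cycle 33: I7 exec-done
cycle 34: I7 writes R2
cycle 35: I8 reads
cycle 36: I8 exec-done
cycle 37: I8 writes R4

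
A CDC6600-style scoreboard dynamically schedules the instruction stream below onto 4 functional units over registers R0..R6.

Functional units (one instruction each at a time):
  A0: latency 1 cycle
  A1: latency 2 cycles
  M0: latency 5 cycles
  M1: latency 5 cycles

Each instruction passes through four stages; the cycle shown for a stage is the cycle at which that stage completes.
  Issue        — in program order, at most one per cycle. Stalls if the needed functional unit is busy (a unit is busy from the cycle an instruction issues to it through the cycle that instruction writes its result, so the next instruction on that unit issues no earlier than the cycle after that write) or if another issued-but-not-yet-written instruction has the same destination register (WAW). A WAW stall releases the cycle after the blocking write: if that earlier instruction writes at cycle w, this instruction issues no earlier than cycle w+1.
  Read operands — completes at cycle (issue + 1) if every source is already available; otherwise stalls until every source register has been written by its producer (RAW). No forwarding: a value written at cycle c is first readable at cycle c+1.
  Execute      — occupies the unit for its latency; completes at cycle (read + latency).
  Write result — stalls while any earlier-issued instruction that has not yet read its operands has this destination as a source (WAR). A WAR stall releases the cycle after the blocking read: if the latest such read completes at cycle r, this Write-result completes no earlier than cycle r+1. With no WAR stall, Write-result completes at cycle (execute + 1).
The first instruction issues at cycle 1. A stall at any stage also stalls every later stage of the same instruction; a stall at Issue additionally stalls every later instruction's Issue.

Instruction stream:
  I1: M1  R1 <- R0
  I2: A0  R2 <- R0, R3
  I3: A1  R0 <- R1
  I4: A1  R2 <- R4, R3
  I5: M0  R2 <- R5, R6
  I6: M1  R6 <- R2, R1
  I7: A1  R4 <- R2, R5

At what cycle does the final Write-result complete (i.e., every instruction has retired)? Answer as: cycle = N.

[1] issue I1 (M1)
[2] I1 read-ops · issue I2 (A0)
[3] I2 read-ops · issue I3 (A1)
[4] I2 finished on A0
[5] I2→R2
[7] I1 finished on M1
[8] I1→R1
[9] I3 read-ops
[11] I3 finished on A1
[12] I3→R0
[13] issue I4 (A1)
[14] I4 read-ops
[16] I4 finished on A1
[17] I4→R2
[18] issue I5 (M0)
[19] I5 read-ops · issue I6 (M1)
[20] issue I7 (A1)
[24] I5 finished on M0
[25] I5→R2
[26] I6 read-ops · I7 read-ops
[28] I7 finished on A1
[29] I7→R4
[31] I6 finished on M1
[32] I6→R6

cycle = 32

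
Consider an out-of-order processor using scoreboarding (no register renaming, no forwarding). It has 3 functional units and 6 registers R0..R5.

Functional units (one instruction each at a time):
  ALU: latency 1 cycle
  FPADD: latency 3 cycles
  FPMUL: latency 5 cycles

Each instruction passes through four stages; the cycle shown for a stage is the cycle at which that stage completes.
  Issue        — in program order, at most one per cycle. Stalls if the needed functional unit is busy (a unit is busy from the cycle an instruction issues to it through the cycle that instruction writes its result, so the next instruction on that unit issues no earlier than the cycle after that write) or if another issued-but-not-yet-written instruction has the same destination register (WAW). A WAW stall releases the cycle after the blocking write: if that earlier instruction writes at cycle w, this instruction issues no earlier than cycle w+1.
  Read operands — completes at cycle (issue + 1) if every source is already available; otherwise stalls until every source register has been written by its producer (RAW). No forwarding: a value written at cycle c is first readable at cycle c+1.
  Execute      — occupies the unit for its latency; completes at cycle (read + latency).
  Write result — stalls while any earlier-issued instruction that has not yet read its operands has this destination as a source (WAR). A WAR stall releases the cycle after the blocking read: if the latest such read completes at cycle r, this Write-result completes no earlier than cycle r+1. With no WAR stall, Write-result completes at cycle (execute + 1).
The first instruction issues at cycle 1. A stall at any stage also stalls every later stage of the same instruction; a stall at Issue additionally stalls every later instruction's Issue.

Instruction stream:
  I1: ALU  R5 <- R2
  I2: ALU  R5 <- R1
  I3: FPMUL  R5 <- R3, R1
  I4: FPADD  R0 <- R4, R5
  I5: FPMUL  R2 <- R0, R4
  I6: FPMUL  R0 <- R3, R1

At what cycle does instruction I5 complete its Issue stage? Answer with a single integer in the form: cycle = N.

c1: issue I1 (ALU)
c2: I1 read-ops
c3: I1 finished on ALU
c4: I1→R5
c5: issue I2 (ALU)
c6: I2 read-ops
c7: I2 finished on ALU
c8: I2→R5
c9: issue I3 (FPMUL)
c10: I3 read-ops; issue I4 (FPADD)
c15: I3 finished on FPMUL
c16: I3→R5
c17: I4 read-ops; issue I5 (FPMUL)
c20: I4 finished on FPADD
c21: I4→R0
c22: I5 read-ops
c27: I5 finished on FPMUL
c28: I5→R2
c29: issue I6 (FPMUL)
c30: I6 read-ops
c35: I6 finished on FPMUL
c36: I6→R0

cycle = 17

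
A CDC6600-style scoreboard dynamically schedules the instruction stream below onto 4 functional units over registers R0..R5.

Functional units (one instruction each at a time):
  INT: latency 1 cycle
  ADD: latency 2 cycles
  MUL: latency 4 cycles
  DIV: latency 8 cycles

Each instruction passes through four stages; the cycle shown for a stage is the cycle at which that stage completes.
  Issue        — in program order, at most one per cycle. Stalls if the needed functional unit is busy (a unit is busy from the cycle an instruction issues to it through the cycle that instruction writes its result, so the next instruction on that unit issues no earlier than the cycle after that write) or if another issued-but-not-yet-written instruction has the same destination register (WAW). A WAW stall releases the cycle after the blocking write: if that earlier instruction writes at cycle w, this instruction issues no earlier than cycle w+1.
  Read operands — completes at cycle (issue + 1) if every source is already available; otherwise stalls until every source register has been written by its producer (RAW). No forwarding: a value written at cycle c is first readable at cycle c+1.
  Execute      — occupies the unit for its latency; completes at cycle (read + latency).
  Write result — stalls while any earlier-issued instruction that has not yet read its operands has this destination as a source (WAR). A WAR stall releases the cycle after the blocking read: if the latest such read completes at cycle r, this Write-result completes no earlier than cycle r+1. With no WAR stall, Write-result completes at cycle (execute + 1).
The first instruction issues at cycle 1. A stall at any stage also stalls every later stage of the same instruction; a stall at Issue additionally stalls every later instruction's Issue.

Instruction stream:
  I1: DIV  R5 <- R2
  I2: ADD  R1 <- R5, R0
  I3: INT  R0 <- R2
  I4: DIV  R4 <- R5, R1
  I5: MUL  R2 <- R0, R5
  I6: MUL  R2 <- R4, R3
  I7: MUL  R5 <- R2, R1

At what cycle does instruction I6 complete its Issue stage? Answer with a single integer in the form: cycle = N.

cycle = 20

cycle 1: I1→DIV
cycle 2: I1 RO · I2→ADD
cycle 3: I3→INT
cycle 4: I3 RO
cycle 5: I3 EX
cycle 10: I1 EX
cycle 11: I1 WR R5
cycle 12: I2 RO · I4→DIV
cycle 13: I3 WR R0 · I5→MUL
cycle 14: I2 EX · I5 RO
cycle 15: I2 WR R1
cycle 16: I4 RO
cycle 18: I5 EX
cycle 19: I5 WR R2
cycle 20: I6→MUL
cycle 24: I4 EX
cycle 25: I4 WR R4
cycle 26: I6 RO
cycle 30: I6 EX
cycle 31: I6 WR R2
cycle 32: I7→MUL
cycle 33: I7 RO
cycle 37: I7 EX
cycle 38: I7 WR R5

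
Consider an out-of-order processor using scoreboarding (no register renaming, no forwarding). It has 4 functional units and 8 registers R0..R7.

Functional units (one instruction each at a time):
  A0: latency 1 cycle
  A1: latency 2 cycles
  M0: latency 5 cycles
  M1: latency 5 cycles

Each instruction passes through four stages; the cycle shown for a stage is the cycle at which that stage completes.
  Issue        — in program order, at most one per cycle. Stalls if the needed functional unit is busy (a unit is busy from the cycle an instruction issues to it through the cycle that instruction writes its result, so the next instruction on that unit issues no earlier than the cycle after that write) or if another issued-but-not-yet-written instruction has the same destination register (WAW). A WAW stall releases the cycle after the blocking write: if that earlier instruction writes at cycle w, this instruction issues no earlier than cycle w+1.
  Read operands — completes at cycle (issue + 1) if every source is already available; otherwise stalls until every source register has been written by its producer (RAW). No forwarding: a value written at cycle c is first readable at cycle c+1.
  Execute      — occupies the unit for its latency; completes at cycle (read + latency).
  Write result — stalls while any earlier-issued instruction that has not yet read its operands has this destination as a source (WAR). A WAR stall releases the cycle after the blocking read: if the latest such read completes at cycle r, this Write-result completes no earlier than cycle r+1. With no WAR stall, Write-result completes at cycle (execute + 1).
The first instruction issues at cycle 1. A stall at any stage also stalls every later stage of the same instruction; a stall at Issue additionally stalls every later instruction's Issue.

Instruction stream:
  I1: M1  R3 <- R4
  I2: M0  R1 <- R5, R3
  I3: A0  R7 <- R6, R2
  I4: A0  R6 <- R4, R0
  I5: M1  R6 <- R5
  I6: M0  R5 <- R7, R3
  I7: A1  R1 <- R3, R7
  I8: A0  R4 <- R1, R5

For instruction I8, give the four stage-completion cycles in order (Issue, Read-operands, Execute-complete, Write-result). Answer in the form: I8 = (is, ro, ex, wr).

I1 -> (1, 2, 7, 8)
I2 -> (2, 9, 14, 15)  // RAW R3: wait I1 write@8
I3 -> (3, 4, 5, 6)
I4 -> (7, 8, 9, 10)  // struct: A0 busy until I3 writes@6
I5 -> (11, 12, 17, 18)  // WAW R6: wait I4 write@10
I6 -> (16, 17, 22, 23)  // struct: M0 busy until I2 writes@15
I7 -> (17, 18, 20, 21)
I8 -> (18, 24, 25, 26)  // RAW R5: wait I6 write@23

I8 = (18, 24, 25, 26)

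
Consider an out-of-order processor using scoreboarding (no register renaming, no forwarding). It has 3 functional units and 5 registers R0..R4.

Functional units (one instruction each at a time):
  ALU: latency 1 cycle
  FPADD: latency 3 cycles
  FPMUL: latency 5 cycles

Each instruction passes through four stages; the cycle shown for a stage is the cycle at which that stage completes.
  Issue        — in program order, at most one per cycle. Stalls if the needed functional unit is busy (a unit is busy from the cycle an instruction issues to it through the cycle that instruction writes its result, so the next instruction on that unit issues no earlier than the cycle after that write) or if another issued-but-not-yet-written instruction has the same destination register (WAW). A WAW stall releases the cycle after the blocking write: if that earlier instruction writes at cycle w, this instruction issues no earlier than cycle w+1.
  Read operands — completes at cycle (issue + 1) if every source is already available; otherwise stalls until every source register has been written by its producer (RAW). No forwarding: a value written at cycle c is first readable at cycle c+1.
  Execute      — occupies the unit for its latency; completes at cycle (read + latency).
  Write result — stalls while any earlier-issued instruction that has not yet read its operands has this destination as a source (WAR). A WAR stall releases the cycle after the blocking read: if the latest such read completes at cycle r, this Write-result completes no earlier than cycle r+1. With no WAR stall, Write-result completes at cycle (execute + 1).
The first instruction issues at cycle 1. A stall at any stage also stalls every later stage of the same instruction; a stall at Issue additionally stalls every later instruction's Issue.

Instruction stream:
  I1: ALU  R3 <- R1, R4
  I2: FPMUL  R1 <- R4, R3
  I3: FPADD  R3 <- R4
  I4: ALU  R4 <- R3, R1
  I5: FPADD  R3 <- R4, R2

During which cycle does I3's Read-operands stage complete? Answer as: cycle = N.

[1] issue I1 (ALU)
[2] I1 read-ops | issue I2 (FPMUL)
[3] I1 finished on ALU
[4] I1→R3
[5] I2 read-ops | issue I3 (FPADD)
[6] I3 read-ops | issue I4 (ALU)
[9] I3 finished on FPADD
[10] I2 finished on FPMUL | I3→R3
[11] I2→R1 | issue I5 (FPADD)
[12] I4 read-ops
[13] I4 finished on ALU
[14] I4→R4
[15] I5 read-ops
[18] I5 finished on FPADD
[19] I5→R3

cycle = 6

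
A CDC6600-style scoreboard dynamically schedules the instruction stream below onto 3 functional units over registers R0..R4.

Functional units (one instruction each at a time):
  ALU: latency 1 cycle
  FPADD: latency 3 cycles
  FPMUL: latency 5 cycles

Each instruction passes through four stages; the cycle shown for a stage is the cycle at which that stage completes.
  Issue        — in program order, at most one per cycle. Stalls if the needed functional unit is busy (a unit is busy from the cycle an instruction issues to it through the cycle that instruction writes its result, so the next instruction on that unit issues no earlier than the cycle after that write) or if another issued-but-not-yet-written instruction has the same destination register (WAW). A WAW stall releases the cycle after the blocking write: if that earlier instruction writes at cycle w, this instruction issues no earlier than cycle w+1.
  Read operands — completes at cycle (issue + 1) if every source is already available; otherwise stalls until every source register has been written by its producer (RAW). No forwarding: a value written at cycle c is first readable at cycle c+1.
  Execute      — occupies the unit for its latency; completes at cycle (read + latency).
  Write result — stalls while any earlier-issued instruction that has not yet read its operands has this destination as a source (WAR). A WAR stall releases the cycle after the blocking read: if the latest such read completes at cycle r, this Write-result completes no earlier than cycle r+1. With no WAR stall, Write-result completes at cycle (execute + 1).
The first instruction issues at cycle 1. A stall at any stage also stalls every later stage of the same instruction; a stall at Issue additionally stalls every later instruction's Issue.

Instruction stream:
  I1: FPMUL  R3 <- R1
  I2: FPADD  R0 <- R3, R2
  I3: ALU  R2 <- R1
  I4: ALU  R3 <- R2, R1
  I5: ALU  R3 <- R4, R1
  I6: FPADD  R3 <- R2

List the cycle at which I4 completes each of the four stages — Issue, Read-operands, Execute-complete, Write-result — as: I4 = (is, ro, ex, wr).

I1: IS=1 RO=2 EX=7 WR=8
I2: IS=2 RO=9 EX=12 WR=13  [RAW R3: wait I1 write@8]
I3: IS=3 RO=4 EX=5 WR=10  [WAR R2: wait I2 read@9]
I4: IS=11 RO=12 EX=13 WR=14  [struct: ALU busy until I3 writes@10]
I5: IS=15 RO=16 EX=17 WR=18  [struct: ALU busy until I4 writes@14]
I6: IS=19 RO=20 EX=23 WR=24  [WAW R3: wait I5 write@18]

I4 = (11, 12, 13, 14)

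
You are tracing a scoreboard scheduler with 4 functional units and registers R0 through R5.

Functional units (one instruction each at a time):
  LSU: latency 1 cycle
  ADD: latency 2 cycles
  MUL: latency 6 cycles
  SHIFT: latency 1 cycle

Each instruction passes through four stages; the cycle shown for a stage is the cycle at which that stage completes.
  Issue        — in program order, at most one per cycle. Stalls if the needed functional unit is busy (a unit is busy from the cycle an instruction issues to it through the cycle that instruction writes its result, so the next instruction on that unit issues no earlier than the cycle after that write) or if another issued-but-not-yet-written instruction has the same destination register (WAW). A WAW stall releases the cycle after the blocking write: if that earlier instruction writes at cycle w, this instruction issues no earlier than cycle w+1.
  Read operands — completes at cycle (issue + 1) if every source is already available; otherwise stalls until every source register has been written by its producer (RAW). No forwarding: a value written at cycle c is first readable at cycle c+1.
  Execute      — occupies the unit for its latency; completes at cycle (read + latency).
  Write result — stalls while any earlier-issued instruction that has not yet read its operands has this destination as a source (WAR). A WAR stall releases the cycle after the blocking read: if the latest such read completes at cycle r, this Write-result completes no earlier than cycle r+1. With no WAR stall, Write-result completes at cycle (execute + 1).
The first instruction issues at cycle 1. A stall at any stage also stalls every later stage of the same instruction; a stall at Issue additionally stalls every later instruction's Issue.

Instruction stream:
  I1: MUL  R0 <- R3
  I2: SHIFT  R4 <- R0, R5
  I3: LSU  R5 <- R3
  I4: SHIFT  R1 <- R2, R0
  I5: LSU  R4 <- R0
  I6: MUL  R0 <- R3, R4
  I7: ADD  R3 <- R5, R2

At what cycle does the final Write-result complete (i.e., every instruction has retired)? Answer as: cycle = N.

cycle 1: I1 issues→MUL
cycle 2: I1 reads · I2 issues→SHIFT
cycle 3: I3 issues→LSU
cycle 4: I3 reads
cycle 5: I3 exec-done
cycle 8: I1 exec-done
cycle 9: I1 writes R0
cycle 10: I2 reads
cycle 11: I2 exec-done · I3 writes R5
cycle 12: I2 writes R4
cycle 13: I4 issues→SHIFT
cycle 14: I4 reads · I5 issues→LSU
cycle 15: I4 exec-done · I5 reads · I6 issues→MUL
cycle 16: I4 writes R1 · I5 exec-done · I7 issues→ADD
cycle 17: I5 writes R4 · I7 reads
cycle 18: I6 reads
cycle 19: I7 exec-done
cycle 20: I7 writes R3
cycle 24: I6 exec-done
cycle 25: I6 writes R0

cycle = 25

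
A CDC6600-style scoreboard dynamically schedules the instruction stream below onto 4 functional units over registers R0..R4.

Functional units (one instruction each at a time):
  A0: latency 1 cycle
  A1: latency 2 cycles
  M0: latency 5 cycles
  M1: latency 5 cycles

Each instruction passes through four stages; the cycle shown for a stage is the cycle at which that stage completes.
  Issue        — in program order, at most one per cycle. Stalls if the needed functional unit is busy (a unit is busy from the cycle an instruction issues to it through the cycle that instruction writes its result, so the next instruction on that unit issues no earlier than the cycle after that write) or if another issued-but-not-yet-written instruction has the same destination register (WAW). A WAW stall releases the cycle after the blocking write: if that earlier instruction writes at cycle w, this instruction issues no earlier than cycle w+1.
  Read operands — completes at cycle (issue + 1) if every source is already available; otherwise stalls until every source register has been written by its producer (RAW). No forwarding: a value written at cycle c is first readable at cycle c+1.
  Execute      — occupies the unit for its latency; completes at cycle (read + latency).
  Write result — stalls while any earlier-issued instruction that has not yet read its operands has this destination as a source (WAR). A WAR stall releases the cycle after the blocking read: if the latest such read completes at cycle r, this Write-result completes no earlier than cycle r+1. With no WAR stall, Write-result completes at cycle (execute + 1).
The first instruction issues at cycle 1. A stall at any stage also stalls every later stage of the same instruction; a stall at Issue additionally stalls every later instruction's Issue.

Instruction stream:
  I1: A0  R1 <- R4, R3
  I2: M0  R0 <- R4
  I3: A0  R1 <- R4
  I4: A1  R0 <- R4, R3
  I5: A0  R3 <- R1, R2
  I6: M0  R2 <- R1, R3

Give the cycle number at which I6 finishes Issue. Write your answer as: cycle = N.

cycle = 12

I1  is:1  ro:2  ex:3  wr:4
I2  is:2  ro:3  ex:8  wr:9
I3  is:5  ro:6  ex:7  wr:8  — struct: A0 busy until I1 writes@4
I4  is:10  ro:11  ex:13  wr:14  — WAW R0: wait I2 write@9
I5  is:11  ro:12  ex:13  wr:14
I6  is:12  ro:15  ex:20  wr:21  — RAW R3: wait I5 write@14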